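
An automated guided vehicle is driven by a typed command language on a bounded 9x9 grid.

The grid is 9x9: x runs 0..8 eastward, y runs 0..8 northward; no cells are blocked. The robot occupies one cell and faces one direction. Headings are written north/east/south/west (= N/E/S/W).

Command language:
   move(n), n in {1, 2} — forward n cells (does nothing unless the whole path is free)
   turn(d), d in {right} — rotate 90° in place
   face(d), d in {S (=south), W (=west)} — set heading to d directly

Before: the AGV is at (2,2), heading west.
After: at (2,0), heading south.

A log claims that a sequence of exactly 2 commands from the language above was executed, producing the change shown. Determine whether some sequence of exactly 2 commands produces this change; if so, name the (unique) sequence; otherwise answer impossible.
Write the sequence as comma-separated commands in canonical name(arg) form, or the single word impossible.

key: running move(2) before face(S) would end elsewhere — order is forced
start: at (2,2), heading west
step 1 (face(S)): at (2,2), heading south
step 2 (move(2)): at (2,0), heading south
no rival 2-sequence matches.

face(S), move(2)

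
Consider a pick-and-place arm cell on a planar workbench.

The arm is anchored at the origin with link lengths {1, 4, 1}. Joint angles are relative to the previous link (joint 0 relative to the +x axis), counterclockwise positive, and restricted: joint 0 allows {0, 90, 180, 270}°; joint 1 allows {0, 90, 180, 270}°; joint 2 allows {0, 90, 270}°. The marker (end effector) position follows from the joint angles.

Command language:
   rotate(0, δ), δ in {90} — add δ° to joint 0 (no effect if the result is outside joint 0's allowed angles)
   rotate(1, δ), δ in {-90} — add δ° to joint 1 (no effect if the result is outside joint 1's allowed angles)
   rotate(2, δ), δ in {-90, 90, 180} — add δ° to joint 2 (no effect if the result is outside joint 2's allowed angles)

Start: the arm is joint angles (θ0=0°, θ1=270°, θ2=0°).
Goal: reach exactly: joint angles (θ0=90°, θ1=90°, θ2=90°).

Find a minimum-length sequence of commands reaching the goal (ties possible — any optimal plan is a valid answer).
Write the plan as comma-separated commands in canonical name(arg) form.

start: joint angles (θ0=0°, θ1=270°, θ2=0°)
1. rotate(2, 90) → joint angles (θ0=0°, θ1=270°, θ2=90°)
2. rotate(0, 90) → joint angles (θ0=90°, θ1=270°, θ2=90°)
3. rotate(1, -90) → joint angles (θ0=90°, θ1=180°, θ2=90°)
4. rotate(1, -90) → joint angles (θ0=90°, θ1=90°, θ2=90°)
nothing shorter than 4 reaches the goal.

rotate(2, 90), rotate(0, 90), rotate(1, -90), rotate(1, -90)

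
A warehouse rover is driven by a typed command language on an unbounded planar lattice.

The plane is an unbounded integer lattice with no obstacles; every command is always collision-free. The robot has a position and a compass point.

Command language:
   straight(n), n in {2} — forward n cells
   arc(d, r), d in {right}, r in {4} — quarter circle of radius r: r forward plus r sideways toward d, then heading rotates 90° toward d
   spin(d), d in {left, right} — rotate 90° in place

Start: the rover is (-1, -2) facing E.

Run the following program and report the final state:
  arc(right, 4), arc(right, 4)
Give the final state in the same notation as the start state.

from: (-1, -2) facing E
step 1 (arc(right, 4)): (3, -6) facing S
step 2 (arc(right, 4)): (-1, -10) facing W

(-1, -10) facing W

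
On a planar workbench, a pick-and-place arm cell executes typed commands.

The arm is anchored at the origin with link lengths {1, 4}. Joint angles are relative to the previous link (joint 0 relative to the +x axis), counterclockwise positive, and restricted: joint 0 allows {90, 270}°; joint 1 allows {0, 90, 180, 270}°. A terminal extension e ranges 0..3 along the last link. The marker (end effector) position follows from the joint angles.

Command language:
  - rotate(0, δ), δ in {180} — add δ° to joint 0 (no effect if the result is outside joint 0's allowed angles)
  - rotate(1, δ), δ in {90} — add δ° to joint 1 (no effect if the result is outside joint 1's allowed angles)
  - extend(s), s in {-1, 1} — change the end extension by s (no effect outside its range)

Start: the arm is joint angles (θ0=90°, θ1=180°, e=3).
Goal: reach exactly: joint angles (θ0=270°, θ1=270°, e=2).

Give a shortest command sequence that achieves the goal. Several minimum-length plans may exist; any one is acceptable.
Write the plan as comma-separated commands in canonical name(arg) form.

extend(-1), rotate(0, 180), rotate(1, 90)

from: joint angles (θ0=90°, θ1=180°, e=3)
[1] after extend(-1): joint angles (θ0=90°, θ1=180°, e=2)
[2] after rotate(0, 180): joint angles (θ0=270°, θ1=180°, e=2)
[3] after rotate(1, 90): joint angles (θ0=270°, θ1=270°, e=2)
shorter routes all fall short; 3 is best.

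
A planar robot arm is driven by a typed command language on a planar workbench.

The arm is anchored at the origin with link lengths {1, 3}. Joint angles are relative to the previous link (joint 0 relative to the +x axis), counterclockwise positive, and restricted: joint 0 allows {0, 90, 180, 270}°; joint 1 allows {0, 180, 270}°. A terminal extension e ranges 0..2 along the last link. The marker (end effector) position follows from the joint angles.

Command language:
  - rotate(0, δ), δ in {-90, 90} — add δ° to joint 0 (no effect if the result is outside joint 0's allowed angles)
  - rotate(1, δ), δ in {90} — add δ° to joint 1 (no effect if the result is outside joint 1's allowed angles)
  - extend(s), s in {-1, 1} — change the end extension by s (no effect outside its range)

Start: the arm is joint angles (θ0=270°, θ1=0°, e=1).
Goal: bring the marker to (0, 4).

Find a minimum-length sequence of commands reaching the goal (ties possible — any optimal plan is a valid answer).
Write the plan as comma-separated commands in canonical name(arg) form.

initial: joint angles (θ0=270°, θ1=0°, e=1)
1. extend(-1) → joint angles (θ0=270°, θ1=0°, e=0)
2. rotate(0, 90) → joint angles (θ0=0°, θ1=0°, e=0)
3. rotate(0, 90) → joint angles (θ0=90°, θ1=0°, e=0)
no 2-step plan works, so 3 is optimal.

extend(-1), rotate(0, 90), rotate(0, 90)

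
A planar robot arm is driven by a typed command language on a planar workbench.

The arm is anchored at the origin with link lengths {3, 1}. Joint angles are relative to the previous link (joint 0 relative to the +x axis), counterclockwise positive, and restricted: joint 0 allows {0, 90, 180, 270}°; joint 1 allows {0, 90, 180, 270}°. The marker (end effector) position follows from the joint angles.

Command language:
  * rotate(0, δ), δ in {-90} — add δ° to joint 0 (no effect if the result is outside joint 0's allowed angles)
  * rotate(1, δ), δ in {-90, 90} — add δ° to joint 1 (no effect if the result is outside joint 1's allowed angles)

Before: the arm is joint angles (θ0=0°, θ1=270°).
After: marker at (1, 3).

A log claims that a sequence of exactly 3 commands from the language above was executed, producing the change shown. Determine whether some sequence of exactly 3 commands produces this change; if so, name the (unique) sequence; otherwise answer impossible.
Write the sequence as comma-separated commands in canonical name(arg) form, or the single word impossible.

rotate(0, -90), rotate(0, -90), rotate(0, -90)

start: joint angles (θ0=0°, θ1=270°)
1. rotate(0, -90) → joint angles (θ0=270°, θ1=270°)
2. rotate(0, -90) → joint angles (θ0=180°, θ1=270°)
3. rotate(0, -90) → joint angles (θ0=90°, θ1=270°)
no other 3-command option fits: unique.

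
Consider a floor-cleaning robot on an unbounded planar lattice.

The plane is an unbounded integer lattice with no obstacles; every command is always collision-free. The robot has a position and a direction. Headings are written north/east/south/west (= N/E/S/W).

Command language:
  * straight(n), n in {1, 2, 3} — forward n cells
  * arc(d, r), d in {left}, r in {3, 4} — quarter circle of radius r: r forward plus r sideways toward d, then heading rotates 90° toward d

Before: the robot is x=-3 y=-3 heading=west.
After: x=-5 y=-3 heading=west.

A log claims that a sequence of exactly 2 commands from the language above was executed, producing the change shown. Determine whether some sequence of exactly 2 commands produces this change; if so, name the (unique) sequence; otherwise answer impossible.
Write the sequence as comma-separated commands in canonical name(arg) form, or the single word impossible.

straight(1), straight(1)

key: heading stays W — no command in the sequence turns
t0: x=-3 y=-3 heading=west
[1] after straight(1): x=-4 y=-3 heading=west
[2] after straight(1): x=-5 y=-3 heading=west
uniquely the one of 25 2-step routes that fits.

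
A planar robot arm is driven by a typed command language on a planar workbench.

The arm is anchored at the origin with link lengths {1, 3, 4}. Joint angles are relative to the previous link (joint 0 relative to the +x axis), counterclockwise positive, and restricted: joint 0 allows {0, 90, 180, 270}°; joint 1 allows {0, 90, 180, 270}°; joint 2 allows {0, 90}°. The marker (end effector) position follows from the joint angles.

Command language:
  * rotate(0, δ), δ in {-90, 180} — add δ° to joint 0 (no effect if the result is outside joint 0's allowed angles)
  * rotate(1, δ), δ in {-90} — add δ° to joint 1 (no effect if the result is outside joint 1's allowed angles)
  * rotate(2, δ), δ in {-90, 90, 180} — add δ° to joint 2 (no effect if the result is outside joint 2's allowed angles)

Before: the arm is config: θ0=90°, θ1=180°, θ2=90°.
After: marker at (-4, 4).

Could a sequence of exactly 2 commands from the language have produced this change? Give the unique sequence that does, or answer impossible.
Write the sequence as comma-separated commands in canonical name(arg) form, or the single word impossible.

rotate(1, -90), rotate(1, -90)

t0: config: θ0=90°, θ1=180°, θ2=90°
t=1 rotate(1, -90) ⇒ config: θ0=90°, θ1=90°, θ2=90°
t=2 rotate(1, -90) ⇒ config: θ0=90°, θ1=0°, θ2=90°
no rival 2-sequence matches.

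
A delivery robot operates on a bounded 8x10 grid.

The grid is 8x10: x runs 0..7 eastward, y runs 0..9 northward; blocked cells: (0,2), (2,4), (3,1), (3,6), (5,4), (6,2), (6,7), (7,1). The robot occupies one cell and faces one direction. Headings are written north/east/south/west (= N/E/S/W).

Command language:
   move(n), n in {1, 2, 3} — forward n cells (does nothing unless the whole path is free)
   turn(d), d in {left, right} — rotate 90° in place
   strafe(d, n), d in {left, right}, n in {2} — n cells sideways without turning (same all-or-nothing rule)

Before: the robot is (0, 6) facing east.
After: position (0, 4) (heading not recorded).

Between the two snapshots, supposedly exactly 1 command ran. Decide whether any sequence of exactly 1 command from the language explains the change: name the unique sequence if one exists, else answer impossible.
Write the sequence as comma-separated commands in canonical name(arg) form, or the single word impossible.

t0: (0, 6) facing east
[1] after strafe(right, 2): (0, 4) facing east
uniquely the one of 7 1-step routes that fits.

strafe(right, 2)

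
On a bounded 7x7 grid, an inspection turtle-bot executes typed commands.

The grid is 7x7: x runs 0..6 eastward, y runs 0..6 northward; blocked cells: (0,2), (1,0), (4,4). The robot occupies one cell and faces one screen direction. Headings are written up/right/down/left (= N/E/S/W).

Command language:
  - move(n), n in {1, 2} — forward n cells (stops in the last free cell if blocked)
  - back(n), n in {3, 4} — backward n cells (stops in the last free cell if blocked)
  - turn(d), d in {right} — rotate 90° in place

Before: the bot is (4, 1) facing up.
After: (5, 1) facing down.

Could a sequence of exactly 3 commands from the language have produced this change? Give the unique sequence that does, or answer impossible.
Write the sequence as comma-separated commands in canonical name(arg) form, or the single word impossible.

key: cell and facing (now S) both changed — the 3 commands mix motion and turning
from: (4, 1) facing up
t=1 turn(right) ⇒ (4, 1) facing right
t=2 move(1) ⇒ (5, 1) facing right
t=3 turn(right) ⇒ (5, 1) facing down
no rival 3-sequence matches.

turn(right), move(1), turn(right)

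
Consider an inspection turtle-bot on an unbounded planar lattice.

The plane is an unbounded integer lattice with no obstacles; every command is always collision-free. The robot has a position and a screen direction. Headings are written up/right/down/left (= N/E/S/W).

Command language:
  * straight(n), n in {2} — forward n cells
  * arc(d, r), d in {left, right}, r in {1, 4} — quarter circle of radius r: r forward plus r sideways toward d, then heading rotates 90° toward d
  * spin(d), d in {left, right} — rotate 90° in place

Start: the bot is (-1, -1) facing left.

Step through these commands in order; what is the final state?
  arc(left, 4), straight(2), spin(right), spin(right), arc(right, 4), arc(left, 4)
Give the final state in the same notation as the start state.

t0: (-1, -1) facing left
t=1 arc(left, 4) ⇒ (-5, -5) facing down
t=2 straight(2) ⇒ (-5, -7) facing down
t=3 spin(right) ⇒ (-5, -7) facing left
t=4 spin(right) ⇒ (-5, -7) facing up
t=5 arc(right, 4) ⇒ (-1, -3) facing right
t=6 arc(left, 4) ⇒ (3, 1) facing up

(3, 1) facing up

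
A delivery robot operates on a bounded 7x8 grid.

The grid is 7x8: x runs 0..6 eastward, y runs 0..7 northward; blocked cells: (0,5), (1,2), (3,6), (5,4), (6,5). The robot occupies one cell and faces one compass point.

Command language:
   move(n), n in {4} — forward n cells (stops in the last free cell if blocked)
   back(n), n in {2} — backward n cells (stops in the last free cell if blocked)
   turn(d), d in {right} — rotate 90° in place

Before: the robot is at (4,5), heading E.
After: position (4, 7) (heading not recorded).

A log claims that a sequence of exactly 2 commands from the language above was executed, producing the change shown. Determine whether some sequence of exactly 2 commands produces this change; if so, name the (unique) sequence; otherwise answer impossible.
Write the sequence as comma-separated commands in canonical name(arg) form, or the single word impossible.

key: running back(2) before turn(right) would end elsewhere — order is forced
initial: at (4,5), heading E
step 1 (turn(right)): at (4,5), heading S
step 2 (back(2)): at (4,7), heading S
all 9 alternatives checked — unique.

turn(right), back(2)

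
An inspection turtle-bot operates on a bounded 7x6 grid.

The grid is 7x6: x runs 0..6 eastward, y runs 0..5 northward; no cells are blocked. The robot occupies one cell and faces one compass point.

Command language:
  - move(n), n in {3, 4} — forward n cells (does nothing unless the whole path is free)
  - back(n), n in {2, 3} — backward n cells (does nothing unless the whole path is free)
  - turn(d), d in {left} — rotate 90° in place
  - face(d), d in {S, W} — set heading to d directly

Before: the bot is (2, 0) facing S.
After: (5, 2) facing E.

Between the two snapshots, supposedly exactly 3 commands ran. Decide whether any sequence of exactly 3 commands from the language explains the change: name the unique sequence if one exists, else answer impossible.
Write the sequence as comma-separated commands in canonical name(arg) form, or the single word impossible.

back(2), turn(left), move(3)

key: running move(3) before back(2) would end elsewhere — order is forced
t0: (2, 0) facing S
1. back(2) → (2, 2) facing S
2. turn(left) → (2, 2) facing E
3. move(3) → (5, 2) facing E
all 343 alternatives checked — unique.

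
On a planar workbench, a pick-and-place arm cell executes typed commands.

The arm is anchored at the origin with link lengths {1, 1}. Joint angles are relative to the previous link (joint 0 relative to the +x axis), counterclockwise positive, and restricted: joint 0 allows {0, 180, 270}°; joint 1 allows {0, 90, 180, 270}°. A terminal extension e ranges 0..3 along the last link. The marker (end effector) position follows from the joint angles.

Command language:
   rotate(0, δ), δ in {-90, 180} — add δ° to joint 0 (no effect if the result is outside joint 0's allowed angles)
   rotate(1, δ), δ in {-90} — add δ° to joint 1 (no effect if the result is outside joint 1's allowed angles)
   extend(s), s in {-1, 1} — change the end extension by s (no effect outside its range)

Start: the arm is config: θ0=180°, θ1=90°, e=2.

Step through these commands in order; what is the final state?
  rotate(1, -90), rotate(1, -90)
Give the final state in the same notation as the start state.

config: θ0=180°, θ1=270°, e=2

initial: config: θ0=180°, θ1=90°, e=2
step 1 (rotate(1, -90)): config: θ0=180°, θ1=0°, e=2
step 2 (rotate(1, -90)): config: θ0=180°, θ1=270°, e=2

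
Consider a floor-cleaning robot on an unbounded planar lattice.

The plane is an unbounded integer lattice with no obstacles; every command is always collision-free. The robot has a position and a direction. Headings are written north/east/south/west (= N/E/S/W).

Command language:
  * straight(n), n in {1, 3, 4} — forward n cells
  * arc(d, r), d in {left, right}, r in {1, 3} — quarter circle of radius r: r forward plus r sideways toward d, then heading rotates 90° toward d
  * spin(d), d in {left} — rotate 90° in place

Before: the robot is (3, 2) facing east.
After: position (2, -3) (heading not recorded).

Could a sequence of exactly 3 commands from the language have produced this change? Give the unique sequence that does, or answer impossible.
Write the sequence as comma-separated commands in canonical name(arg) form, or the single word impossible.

arc(right, 3), arc(right, 3), arc(right, 1)

key: order matters: swapping arc(right, 3) and arc(right, 1) lands elsewhere
t0: (3, 2) facing east
1. arc(right, 3) → (6, -1) facing south
2. arc(right, 3) → (3, -4) facing west
3. arc(right, 1) → (2, -3) facing north
uniquely the one of 512 3-step routes that fits.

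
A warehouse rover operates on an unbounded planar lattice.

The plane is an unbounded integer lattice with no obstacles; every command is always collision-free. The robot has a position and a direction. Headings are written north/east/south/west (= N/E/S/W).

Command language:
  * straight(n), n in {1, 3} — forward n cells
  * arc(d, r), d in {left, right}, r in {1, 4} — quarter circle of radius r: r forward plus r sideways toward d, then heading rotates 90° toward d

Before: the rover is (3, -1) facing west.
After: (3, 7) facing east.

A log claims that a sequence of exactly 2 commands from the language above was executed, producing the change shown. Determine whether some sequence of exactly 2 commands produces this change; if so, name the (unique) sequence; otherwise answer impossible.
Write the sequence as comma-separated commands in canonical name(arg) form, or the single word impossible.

arc(right, 4), arc(right, 4)

key: cell and facing (now E) both changed — the 2 commands mix motion and turning
initial: (3, -1) facing west
[1] after arc(right, 4): (-1, 3) facing north
[2] after arc(right, 4): (3, 7) facing east
uniquely the one of 36 2-step routes that fits.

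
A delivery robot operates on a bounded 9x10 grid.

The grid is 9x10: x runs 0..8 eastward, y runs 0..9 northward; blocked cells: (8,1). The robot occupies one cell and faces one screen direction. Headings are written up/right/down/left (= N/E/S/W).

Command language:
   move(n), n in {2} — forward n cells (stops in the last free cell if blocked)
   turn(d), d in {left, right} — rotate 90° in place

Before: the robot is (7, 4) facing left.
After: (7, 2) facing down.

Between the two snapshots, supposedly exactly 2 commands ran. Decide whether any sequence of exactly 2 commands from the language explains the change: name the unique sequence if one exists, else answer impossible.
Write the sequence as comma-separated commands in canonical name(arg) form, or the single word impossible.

key: running move(2) before turn(left) would end elsewhere — order is forced
initial: (7, 4) facing left
[1] after turn(left): (7, 4) facing down
[2] after move(2): (7, 2) facing down
no other 2-command option fits: unique.

turn(left), move(2)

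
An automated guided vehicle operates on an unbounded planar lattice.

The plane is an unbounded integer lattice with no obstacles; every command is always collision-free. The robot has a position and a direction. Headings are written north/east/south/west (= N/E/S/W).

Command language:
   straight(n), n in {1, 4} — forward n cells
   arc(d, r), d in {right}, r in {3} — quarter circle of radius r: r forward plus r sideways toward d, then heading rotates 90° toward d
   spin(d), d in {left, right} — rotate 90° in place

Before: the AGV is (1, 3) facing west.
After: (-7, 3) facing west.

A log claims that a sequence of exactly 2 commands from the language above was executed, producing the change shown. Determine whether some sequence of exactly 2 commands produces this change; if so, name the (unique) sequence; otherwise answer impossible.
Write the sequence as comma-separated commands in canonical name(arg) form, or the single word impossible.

key: heading stays W — no command in the sequence turns
t0: (1, 3) facing west
[1] after straight(4): (-3, 3) facing west
[2] after straight(4): (-7, 3) facing west
uniquely the one of 25 2-step routes that fits.

straight(4), straight(4)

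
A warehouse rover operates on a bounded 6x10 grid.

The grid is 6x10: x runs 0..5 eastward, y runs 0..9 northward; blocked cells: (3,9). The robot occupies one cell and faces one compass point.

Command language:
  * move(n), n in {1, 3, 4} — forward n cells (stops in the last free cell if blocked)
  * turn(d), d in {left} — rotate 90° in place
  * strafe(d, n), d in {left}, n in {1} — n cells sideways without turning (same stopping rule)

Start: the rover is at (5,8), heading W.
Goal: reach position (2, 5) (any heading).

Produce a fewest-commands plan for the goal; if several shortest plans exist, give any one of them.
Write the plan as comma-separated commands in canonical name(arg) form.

move(3), turn(left), move(3)

from: at (5,8), heading W
step 1 (move(3)): at (2,8), heading W
step 2 (turn(left)): at (2,8), heading S
step 3 (move(3)): at (2,5), heading S
shorter routes all fall short; 3 is best.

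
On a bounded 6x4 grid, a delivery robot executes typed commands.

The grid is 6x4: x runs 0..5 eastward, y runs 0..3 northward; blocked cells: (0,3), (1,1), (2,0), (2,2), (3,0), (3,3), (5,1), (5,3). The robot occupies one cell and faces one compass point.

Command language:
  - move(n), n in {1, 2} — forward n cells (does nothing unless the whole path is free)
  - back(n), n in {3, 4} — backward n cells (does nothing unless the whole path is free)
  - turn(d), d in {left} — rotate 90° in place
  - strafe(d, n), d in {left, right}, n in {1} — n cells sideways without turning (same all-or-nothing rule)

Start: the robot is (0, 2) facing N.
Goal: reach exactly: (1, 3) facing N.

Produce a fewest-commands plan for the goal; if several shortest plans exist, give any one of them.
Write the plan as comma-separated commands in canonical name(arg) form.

begin: (0, 2) facing N
step 1 (strafe(right, 1)): (1, 2) facing N
step 2 (move(1)): (1, 3) facing N
no 1-step plan works, so 2 is optimal.

strafe(right, 1), move(1)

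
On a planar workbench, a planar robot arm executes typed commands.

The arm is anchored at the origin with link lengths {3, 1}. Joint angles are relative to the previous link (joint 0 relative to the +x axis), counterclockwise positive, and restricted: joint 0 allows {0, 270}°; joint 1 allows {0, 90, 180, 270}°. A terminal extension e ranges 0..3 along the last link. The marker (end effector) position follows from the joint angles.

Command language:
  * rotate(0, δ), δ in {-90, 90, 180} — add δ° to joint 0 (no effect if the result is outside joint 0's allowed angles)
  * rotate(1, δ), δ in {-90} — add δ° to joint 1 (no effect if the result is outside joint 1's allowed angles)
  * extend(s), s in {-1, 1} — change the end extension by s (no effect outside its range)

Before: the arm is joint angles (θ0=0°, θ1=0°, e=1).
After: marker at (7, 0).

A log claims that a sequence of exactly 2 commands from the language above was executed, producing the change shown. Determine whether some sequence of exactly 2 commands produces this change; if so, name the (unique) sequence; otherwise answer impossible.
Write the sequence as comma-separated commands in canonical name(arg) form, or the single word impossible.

start: joint angles (θ0=0°, θ1=0°, e=1)
[1] after extend(1): joint angles (θ0=0°, θ1=0°, e=2)
[2] after extend(1): joint angles (θ0=0°, θ1=0°, e=3)
all 36 alternatives checked — unique.

extend(1), extend(1)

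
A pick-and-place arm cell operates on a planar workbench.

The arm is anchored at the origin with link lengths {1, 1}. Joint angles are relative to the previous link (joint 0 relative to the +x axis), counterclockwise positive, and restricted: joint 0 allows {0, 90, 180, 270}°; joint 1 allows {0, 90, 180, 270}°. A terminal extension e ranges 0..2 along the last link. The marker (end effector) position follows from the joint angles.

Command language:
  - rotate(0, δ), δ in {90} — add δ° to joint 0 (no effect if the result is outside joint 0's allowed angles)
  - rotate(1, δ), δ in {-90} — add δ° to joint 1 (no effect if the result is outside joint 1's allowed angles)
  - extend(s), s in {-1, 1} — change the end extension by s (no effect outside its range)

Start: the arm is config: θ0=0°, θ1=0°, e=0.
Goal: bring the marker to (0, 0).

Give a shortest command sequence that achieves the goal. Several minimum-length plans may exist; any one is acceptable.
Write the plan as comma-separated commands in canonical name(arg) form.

rotate(1, -90), rotate(1, -90)

t0: config: θ0=0°, θ1=0°, e=0
step 1 (rotate(1, -90)): config: θ0=0°, θ1=270°, e=0
step 2 (rotate(1, -90)): config: θ0=0°, θ1=180°, e=0
nothing shorter than 2 reaches the goal.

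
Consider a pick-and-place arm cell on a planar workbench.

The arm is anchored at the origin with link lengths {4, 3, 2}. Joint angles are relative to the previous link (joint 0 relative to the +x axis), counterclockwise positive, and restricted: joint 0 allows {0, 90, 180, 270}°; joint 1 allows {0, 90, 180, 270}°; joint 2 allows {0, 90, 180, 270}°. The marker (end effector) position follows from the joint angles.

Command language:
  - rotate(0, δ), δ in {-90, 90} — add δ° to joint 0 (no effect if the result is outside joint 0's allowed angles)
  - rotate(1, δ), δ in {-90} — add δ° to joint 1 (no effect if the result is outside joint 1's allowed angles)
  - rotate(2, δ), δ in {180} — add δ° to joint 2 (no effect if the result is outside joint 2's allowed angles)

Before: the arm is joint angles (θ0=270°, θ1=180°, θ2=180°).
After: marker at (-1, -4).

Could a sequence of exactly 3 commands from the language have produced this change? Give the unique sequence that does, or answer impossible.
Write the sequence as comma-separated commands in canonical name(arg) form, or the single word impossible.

initial: joint angles (θ0=270°, θ1=180°, θ2=180°)
1. rotate(1, -90) → joint angles (θ0=270°, θ1=90°, θ2=180°)
2. rotate(1, -90) → joint angles (θ0=270°, θ1=0°, θ2=180°)
3. rotate(1, -90) → joint angles (θ0=270°, θ1=270°, θ2=180°)
no rival 3-sequence matches.

rotate(1, -90), rotate(1, -90), rotate(1, -90)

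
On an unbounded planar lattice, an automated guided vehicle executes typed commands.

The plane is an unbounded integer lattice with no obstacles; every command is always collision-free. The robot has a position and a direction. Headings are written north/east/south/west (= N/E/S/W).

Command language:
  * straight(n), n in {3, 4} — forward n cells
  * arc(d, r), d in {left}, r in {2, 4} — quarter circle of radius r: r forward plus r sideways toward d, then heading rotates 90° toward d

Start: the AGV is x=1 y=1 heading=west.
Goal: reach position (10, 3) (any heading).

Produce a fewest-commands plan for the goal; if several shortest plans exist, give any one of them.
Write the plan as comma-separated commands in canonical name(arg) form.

begin: x=1 y=1 heading=west
1. arc(left, 2) → x=-1 y=-1 heading=south
2. arc(left, 4) → x=3 y=-5 heading=east
3. straight(3) → x=6 y=-5 heading=east
4. arc(left, 4) → x=10 y=-1 heading=north
5. straight(4) → x=10 y=3 heading=north
no 4-step plan works, so 5 is optimal.

arc(left, 2), arc(left, 4), straight(3), arc(left, 4), straight(4)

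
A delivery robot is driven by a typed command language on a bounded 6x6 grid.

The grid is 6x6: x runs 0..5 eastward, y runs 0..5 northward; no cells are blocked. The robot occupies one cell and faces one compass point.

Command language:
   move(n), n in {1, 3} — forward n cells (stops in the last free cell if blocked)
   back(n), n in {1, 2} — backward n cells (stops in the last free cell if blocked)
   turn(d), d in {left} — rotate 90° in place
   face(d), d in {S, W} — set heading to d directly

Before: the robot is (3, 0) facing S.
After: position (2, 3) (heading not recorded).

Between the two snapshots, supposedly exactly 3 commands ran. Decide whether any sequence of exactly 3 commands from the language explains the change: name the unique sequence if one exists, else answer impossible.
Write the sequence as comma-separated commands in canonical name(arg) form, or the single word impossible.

impossible

all 343 sequences checked — none match.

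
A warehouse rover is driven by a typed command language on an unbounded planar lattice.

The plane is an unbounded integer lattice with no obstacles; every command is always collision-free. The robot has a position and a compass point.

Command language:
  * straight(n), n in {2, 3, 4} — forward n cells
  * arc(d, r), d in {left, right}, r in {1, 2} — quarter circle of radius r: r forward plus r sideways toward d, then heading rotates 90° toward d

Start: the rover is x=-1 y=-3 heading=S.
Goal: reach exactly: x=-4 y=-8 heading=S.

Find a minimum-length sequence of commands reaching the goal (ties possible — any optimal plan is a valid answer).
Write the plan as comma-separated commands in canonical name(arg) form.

arc(right, 1), arc(left, 2), straight(2)

begin: x=-1 y=-3 heading=S
1. arc(right, 1) → x=-2 y=-4 heading=W
2. arc(left, 2) → x=-4 y=-6 heading=S
3. straight(2) → x=-4 y=-8 heading=S
shorter routes all fall short; 3 is best.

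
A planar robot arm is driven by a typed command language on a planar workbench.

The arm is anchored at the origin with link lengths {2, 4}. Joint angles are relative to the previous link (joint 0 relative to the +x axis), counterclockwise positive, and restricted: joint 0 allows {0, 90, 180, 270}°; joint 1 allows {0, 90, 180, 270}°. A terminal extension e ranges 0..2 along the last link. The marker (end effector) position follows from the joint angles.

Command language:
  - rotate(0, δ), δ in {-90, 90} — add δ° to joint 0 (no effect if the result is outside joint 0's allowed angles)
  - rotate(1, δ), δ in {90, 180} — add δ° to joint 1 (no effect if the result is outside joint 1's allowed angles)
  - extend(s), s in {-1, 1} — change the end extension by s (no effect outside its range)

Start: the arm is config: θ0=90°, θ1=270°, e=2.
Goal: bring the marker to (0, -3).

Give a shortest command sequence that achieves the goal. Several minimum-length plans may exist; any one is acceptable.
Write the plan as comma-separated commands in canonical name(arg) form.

rotate(1, 180), rotate(1, 90), extend(-1)

start: config: θ0=90°, θ1=270°, e=2
[1] after rotate(1, 180): config: θ0=90°, θ1=90°, e=2
[2] after rotate(1, 90): config: θ0=90°, θ1=180°, e=2
[3] after extend(-1): config: θ0=90°, θ1=180°, e=1
minimal: 3 command(s), checked below 3.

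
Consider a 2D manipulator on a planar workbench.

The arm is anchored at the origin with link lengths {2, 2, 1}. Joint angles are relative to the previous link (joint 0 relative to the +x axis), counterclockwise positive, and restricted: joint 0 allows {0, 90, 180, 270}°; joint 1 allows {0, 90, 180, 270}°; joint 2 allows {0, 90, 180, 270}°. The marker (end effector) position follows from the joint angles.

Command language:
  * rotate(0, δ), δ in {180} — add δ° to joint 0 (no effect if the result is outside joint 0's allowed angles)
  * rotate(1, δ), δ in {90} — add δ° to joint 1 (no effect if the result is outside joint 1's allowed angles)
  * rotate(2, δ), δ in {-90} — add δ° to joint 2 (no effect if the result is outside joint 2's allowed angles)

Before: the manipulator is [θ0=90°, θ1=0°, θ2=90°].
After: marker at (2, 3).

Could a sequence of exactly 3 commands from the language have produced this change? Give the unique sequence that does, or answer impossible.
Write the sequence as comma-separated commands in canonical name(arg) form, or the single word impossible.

begin: [θ0=90°, θ1=0°, θ2=90°]
[1] after rotate(1, 90): [θ0=90°, θ1=90°, θ2=90°]
[2] after rotate(1, 90): [θ0=90°, θ1=180°, θ2=90°]
[3] after rotate(1, 90): [θ0=90°, θ1=270°, θ2=90°]
all 27 alternatives checked — unique.

rotate(1, 90), rotate(1, 90), rotate(1, 90)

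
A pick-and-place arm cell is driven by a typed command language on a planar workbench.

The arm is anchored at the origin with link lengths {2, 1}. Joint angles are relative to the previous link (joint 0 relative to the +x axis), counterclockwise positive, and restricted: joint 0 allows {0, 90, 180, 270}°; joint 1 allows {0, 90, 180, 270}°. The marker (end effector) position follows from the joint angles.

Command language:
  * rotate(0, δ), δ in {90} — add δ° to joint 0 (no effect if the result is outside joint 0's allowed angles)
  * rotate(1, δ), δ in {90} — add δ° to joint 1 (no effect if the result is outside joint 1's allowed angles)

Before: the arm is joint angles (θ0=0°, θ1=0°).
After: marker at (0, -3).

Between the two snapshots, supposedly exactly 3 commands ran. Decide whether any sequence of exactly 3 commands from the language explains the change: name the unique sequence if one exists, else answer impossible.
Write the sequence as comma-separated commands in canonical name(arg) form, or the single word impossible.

rotate(0, 90), rotate(0, 90), rotate(0, 90)

t0: joint angles (θ0=0°, θ1=0°)
[1] after rotate(0, 90): joint angles (θ0=90°, θ1=0°)
[2] after rotate(0, 90): joint angles (θ0=180°, θ1=0°)
[3] after rotate(0, 90): joint angles (θ0=270°, θ1=0°)
uniquely the one of 8 3-step routes that fits.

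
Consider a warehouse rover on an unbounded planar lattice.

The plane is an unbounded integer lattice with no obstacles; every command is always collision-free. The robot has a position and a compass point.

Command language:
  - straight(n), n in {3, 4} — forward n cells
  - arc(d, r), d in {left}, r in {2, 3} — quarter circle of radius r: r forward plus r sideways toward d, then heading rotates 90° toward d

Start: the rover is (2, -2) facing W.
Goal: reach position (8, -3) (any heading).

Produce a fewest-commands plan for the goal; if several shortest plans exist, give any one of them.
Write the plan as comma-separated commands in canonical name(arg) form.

t0: (2, -2) facing W
1. arc(left, 2) → (0, -4) facing S
2. arc(left, 2) → (2, -6) facing E
3. straight(3) → (5, -6) facing E
4. arc(left, 3) → (8, -3) facing N
minimal: 4 command(s), checked below 4.

arc(left, 2), arc(left, 2), straight(3), arc(left, 3)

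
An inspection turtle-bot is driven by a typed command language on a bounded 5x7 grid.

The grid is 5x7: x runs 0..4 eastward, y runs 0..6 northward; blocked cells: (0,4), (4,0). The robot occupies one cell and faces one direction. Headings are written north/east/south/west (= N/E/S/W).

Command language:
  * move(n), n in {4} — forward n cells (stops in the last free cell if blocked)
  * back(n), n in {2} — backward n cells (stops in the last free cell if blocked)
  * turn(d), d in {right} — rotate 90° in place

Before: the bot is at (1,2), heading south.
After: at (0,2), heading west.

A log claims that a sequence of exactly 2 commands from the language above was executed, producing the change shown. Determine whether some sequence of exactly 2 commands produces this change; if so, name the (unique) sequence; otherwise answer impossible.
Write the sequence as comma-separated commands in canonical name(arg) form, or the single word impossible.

turn(right), move(4)

key: move(4) runs into the grid edge before its full distance
begin: at (1,2), heading south
1. turn(right) → at (1,2), heading west
2. move(4) → at (0,2), heading west
all 9 alternatives checked — unique.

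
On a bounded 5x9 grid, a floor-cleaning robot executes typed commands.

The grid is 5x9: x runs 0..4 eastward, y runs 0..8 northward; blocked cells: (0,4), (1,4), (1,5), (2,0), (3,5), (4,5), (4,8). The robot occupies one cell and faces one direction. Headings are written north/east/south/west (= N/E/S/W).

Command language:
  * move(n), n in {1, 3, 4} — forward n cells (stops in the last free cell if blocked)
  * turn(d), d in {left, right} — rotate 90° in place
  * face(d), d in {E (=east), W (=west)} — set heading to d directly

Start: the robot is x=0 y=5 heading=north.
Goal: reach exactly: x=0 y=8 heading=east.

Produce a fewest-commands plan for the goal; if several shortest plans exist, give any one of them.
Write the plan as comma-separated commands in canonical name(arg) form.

start: x=0 y=5 heading=north
[1] after move(4): x=0 y=8 heading=north
[2] after turn(right): x=0 y=8 heading=east
nothing shorter than 2 reaches the goal.

move(4), turn(right)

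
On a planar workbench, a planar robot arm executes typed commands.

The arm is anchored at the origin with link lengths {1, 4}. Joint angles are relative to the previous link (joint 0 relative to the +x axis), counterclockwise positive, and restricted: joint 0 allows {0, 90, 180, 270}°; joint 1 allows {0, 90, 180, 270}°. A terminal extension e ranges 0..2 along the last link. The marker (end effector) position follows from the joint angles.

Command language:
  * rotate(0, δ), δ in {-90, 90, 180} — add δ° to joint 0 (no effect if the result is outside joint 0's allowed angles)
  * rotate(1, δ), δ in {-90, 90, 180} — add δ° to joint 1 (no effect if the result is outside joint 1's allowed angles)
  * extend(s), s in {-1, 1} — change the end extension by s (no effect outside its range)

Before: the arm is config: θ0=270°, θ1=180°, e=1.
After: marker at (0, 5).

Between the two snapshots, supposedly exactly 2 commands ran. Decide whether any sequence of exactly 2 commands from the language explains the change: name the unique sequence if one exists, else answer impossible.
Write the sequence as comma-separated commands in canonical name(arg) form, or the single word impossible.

start: config: θ0=270°, θ1=180°, e=1
step 1 (extend(1)): config: θ0=270°, θ1=180°, e=2
step 2 (extend(1)): config: θ0=270°, θ1=180°, e=2
all 64 alternatives checked — unique.

extend(1), extend(1)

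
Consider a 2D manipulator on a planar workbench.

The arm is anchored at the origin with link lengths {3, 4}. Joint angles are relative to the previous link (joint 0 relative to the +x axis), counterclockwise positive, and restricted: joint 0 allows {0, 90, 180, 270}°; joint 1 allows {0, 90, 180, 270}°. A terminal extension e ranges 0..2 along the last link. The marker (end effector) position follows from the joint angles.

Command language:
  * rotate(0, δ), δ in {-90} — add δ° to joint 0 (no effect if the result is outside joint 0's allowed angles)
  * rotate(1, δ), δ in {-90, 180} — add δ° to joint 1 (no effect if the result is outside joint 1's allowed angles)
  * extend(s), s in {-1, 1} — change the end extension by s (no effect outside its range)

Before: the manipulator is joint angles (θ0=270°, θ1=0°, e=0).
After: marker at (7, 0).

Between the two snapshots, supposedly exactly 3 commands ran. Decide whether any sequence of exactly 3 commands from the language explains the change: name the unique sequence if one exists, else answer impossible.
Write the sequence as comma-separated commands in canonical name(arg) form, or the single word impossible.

begin: joint angles (θ0=270°, θ1=0°, e=0)
t=1 rotate(0, -90) ⇒ joint angles (θ0=180°, θ1=0°, e=0)
t=2 rotate(0, -90) ⇒ joint angles (θ0=90°, θ1=0°, e=0)
t=3 rotate(0, -90) ⇒ joint angles (θ0=0°, θ1=0°, e=0)
no other 3-command option fits: unique.

rotate(0, -90), rotate(0, -90), rotate(0, -90)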